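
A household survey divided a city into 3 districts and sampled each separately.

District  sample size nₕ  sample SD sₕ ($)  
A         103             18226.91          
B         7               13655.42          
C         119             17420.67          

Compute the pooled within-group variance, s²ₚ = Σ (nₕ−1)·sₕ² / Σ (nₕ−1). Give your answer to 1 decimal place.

A: (103−1)·18226.91² = 102·332220248.1481 = 33886465311.1062
B: (7−1)·13655.42² = 6·186470495.3764 = 1118822972.2584
C: (119−1)·17420.67² = 118·303479743.2489 = 35810609703.3702
Numerator = 70815897986.7348; denominator = Σ(nₕ−1) = 226.
s²ₚ = 70815897986.7348/226 = 313344681.357... → 313344681.4.

313344681.4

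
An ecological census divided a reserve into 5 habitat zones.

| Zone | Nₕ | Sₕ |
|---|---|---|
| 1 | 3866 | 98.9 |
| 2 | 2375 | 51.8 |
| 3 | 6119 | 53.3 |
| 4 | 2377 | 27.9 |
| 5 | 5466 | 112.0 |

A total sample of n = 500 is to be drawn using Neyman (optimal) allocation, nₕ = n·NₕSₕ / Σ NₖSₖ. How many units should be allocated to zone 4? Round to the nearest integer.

Σ NₕSₕ = 3866·98.9 + 2375·51.8 + 6119·53.3 + 2377·27.9 + 5466·112.0 = 1510025.4.
Share for 4: 66318.3/1510025.4 = 0.04392.
n_4 = 500 × 0.04392 = 21.959... → 22.

22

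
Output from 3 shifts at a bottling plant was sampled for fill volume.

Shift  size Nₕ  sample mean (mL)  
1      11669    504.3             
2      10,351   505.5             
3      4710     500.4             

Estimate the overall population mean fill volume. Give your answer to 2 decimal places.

N = 11669 + 10351 + 4710 = 26730.
The stratified mean weights each stratum mean by its population share Nₕ/N.
Σ Nₕx̄ₕ = 11669·504.3 + 10351·505.5 + 4710·500.4 = 5884676.7 + 5232430.5 + 2356884 = 13473991.2.
Divide by N: 13473991.2 / 26730 = 504.0775... → 504.08.

504.08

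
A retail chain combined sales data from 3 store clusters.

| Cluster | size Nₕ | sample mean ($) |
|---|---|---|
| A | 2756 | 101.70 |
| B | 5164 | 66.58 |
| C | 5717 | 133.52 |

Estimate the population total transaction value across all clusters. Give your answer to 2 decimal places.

1387438.16

Population total = Σ Nₕ·x̄ₕ (each stratum's size times its mean).
2756·101.70 + 5164·66.58 + 5717·133.52 = 280285.2 + 343819.12 + 763333.84 = 1387438.16.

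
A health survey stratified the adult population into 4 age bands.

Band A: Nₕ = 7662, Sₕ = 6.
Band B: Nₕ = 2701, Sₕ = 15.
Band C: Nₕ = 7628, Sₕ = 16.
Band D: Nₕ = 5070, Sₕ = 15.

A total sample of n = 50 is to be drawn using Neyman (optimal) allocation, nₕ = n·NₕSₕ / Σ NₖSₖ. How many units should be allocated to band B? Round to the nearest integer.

A: NₕSₕ = 7662·6 = 45972
B: NₕSₕ = 2701·15 = 40515
C: NₕSₕ = 7628·16 = 122048
D: NₕSₕ = 5070·15 = 76050
Σ NₕSₕ = 284585.
n_B = 50·40515/284585 = 7.118... → 7.

7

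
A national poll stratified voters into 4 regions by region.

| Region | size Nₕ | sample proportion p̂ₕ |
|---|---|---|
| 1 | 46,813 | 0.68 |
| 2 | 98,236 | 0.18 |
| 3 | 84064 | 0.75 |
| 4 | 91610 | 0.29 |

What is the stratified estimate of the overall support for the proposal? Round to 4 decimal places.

Wₕ = Nₕ/N with N = 320723: 0.1460, 0.3063, 0.2621, 0.2856.
p̂_st = 0.1460·0.68 + 0.3063·0.18 + 0.2621·0.75 + 0.2856·0.29 ≈ 0.433802... → 0.4338.

0.4338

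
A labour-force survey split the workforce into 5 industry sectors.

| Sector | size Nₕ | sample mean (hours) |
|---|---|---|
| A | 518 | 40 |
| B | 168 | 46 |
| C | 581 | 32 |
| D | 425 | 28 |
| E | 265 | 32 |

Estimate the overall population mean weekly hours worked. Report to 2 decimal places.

34.45

x̄_st = (Σ Nₕx̄ₕ) / (Σ Nₕ) = (518·40 + 168·46 + 581·32 + 425·28 + 265·32) / 1957
= 67420 / 1957 = 34.4507... → 34.45.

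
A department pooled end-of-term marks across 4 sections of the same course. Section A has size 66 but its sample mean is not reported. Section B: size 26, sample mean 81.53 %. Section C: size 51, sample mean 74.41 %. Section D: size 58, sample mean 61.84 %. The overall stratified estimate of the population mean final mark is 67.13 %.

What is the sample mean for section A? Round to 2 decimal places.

Σ Nₕx̄ₕ = N·μ, so 66·x̄_A = 201·67.13 − (26·81.53 + 51·74.41 + 58·61.84).
= 13493.13 − 9501.41 = 3991.72.
x̄_A = 3991.72 / 66 = 60.4806... → 60.48.

60.48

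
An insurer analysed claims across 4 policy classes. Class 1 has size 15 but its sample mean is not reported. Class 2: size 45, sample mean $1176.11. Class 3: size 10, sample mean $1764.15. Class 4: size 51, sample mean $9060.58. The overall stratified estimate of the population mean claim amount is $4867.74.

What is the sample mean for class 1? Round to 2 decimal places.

3756.03

N = 15 + 45 + 10 + 51 = 121.
Overall total = μ·N = 4867.74·121 = 588996.54.
Subtract the known strata: 45·1176.11 + 10·1764.15 + 51·9060.58 = 532656.03.
Remaining total for class 1: 588996.54 − 532656.03 = 56340.51.
Divide by its size: 56340.51 / 15 = 3756.034 → 3756.03.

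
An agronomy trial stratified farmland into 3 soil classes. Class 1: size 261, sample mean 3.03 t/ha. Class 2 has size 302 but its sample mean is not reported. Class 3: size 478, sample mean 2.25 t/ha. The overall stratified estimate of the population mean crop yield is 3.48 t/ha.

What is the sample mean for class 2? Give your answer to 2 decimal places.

5.82

N = 261 + 302 + 478 = 1041.
Overall total = μ·N = 3.48·1041 = 3622.68.
Subtract the known strata: 261·3.03 + 478·2.25 = 1866.33.
Remaining total for class 2: 3622.68 − 1866.33 = 1756.35.
Divide by its size: 1756.35 / 302 = 5.8157... → 5.82.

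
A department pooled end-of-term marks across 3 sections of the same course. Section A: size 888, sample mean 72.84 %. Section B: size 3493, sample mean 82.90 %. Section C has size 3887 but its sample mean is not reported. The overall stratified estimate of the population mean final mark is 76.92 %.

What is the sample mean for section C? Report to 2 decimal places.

72.48

N = 888 + 3493 + 3887 = 8268.
Overall total = μ·N = 76.92·8268 = 635974.56.
Subtract the known strata: 888·72.84 + 3493·82.90 = 354251.62.
Remaining total for section C: 635974.56 − 354251.62 = 281722.94.
Divide by its size: 281722.94 / 3887 = 72.4782... → 72.48.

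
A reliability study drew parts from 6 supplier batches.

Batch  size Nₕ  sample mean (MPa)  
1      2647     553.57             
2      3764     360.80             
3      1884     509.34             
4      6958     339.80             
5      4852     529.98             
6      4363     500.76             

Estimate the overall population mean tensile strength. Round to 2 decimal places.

445.63

N = 2647 + 3764 + 1884 + 6958 + 4852 + 4363 = 24468.
Weight each subgroup mean by Nₕ/N and sum.
Σ Nₕx̄ₕ = 2647·553.57 + 3764·360.80 + 1884·509.34 + 6958·339.80 + 4852·529.98 + 4363·500.76 = 1465299.79 + 1358051.2 + 959596.56 + 2364328.4 + 2571462.96 + 2184815.88 = 10903554.79.
Divide by N: 10903554.79 / 24468 = 445.6251... → 445.63.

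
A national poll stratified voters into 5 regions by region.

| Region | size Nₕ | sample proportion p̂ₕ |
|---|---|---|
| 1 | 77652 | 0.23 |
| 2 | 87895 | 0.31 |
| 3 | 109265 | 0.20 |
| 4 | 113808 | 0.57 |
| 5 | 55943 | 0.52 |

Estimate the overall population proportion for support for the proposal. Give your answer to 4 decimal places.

Wₕ = Nₕ/N with N = 444563: 0.1747, 0.1977, 0.2458, 0.2560, 0.1258.
p̂_st = 0.1747·0.23 + 0.1977·0.31 + 0.2458·0.20 + 0.2560·0.57 + 0.1258·0.52 ≈ 0.361976... → 0.3620.

0.3620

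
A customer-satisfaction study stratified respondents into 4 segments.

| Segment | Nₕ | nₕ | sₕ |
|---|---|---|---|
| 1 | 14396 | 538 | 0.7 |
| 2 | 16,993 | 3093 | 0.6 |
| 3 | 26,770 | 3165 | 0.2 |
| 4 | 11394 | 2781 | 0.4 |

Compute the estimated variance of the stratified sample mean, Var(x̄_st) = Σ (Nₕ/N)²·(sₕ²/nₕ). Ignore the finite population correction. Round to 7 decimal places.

N = 69553; Wₕ = Nₕ/N.
segment 1: (14396/69553)²·0.7²/538 = 0.0000390181
segment 2: (16993/69553)²·0.6²/3093 = 0.0000069475
segment 3: (26770/69553)²·0.2²/3165 = 0.0000018722
segment 4: (11394/69553)²·0.4²/2781 = 0.0000015440
Sum = 0.0000493818 → 0.0000494.

0.0000494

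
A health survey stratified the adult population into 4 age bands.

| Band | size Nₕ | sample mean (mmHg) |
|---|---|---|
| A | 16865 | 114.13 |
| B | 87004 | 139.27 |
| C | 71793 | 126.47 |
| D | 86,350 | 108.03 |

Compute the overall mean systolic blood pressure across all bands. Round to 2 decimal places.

N = 16865 + 87004 + 71793 + 86350 = 262012.
Overall mean = Σ (Nₕ/N)·x̄ₕ — weight by population share, not a simple average.
Σ Nₕx̄ₕ = 16865·114.13 + 87004·139.27 + 71793·126.47 + 86350·108.03 = 1924802.45 + 12117047.08 + 9079660.71 + 9328390.5 = 32449900.74.
Divide by N: 32449900.74 / 262012 = 123.8489... → 123.85.

123.85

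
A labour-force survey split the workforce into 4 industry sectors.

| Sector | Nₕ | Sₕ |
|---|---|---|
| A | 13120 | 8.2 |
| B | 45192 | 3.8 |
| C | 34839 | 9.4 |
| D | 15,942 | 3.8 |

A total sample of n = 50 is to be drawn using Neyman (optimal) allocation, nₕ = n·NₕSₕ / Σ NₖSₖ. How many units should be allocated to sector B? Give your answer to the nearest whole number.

13

A: NₕSₕ = 13120·8.2 = 107584
B: NₕSₕ = 45192·3.8 = 171729.6
C: NₕSₕ = 34839·9.4 = 327486.6
D: NₕSₕ = 15942·3.8 = 60579.6
Σ NₕSₕ = 667379.8.
n_B = 50·171729.6/667379.8 = 12.866... → 13.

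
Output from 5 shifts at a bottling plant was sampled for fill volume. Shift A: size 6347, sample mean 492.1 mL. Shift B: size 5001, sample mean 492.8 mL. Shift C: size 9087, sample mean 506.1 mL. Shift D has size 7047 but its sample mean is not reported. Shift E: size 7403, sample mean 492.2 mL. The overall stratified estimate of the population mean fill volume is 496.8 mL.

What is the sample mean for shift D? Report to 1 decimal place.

Σ Nₕx̄ₕ = N·μ, so 7047·x̄_D = 34885·496.8 − (6347·492.1 + 5001·492.8 + 9087·506.1 + 7403·492.2).
= 17330868 − 13830538.8 = 3500329.2.
x̄_D = 3500329.2 / 7047 = 496.712... → 496.7.

496.7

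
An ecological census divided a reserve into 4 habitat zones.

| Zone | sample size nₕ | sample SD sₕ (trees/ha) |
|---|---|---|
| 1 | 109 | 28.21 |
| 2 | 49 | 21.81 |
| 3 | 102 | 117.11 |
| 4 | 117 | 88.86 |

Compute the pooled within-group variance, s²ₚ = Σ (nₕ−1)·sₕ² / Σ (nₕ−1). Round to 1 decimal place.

6460.9

1: (109−1)·28.21² = 108·795.8041 = 85946.8428
2: (49−1)·21.81² = 48·475.6761 = 22832.4528
3: (102−1)·117.11² = 101·13714.7521 = 1385189.9621
4: (117−1)·88.86² = 116·7896.0996 = 915947.5536
Numerator = 2409916.8113; denominator = Σ(nₕ−1) = 373.
s²ₚ = 2409916.8113/373 = 6460.903... → 6460.9.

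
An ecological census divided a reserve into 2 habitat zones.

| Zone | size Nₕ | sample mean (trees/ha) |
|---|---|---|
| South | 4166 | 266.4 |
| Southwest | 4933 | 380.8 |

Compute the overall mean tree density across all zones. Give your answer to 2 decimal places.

328.42

N = 9099; weights Wₕ = Nₕ/N = (0.4579, 0.5421).
x̄_st = Σ Wₕ·x̄ₕ = 0.4579·266.4 + 0.5421·380.8 ≈ 328.4217...
→ 328.42.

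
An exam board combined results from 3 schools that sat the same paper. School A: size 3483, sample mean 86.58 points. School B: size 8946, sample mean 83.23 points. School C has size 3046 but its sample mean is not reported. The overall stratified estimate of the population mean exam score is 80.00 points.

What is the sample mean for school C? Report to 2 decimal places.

N = 3483 + 8946 + 3046 = 15475.
Overall total = μ·N = 80.00·15475 = 1238000.
Subtract the known strata: 3483·86.58 + 8946·83.23 = 1046133.72.
Remaining total for school C: 1238000 − 1046133.72 = 191866.28.
Divide by its size: 191866.28 / 3046 = 62.9896... → 62.99.

62.99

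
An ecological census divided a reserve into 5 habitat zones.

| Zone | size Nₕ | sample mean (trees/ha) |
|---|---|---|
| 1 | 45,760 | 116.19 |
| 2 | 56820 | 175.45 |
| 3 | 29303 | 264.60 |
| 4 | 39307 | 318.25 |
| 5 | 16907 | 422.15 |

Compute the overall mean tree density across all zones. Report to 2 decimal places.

x̄_st = (Σ Nₕx̄ₕ) / (Σ Nₕ) = (45760·116.19 + 56820·175.45 + 29303·264.60 + 39307·318.25 + 16907·422.15) / 188097
= 42686240 / 188097 = 226.9374... → 226.94.

226.94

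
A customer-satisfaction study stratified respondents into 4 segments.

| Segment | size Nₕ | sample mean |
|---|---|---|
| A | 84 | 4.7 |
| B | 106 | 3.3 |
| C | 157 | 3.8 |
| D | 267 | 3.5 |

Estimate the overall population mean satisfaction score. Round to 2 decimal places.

x̄_st = (Σ Nₕx̄ₕ) / (Σ Nₕ) = (84·4.7 + 106·3.3 + 157·3.8 + 267·3.5) / 614
= 2275.7 / 614 = 3.7064... → 3.71.

3.71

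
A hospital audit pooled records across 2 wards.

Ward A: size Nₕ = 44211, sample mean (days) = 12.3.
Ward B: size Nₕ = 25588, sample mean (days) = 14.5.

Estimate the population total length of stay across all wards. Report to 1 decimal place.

A: 44211·12.3 = 543795.3
B: 25588·14.5 = 371026
τ̂ = Σ Nₕx̄ₕ = 914821.3.

914821.3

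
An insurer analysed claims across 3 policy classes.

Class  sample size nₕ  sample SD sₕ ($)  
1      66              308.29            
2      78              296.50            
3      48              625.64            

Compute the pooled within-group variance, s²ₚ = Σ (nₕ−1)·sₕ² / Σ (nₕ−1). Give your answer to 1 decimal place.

165841.3

1: (66−1)·308.29² = 65·95042.7241 = 6177777.0665
2: (78−1)·296.50² = 77·87912.25 = 6769243.25
3: (48−1)·625.64² = 47·391425.4096 = 18396994.2512
Numerator = 31344014.5677; denominator = Σ(nₕ−1) = 189.
s²ₚ = 31344014.5677/189 = 165841.347... → 165841.3.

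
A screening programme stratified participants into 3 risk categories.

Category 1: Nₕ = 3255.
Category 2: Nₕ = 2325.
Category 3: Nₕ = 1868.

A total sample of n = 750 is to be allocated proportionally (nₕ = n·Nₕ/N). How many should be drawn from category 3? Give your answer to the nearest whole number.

N = 3255 + 2325 + 1868 = 7448.
n_3 = 750·1868/7448 = 188.104... → 188.

188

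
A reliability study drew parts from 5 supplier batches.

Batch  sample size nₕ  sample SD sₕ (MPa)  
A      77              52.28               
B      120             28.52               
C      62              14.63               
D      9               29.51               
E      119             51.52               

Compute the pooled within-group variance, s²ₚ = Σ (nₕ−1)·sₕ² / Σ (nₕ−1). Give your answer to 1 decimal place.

Degrees of freedom: 76 + 119 + 61 + 8 + 118 = 382.
Σ(nₕ−1)sₕ² = 76·2733.1984 + 119·813.3904 + 61·214.0369 + 8·870.8401 + 118·2654.3104 = 637748.1349.
s²ₚ = 637748.1349 / 382 = 1669.498... → 1669.5.

1669.5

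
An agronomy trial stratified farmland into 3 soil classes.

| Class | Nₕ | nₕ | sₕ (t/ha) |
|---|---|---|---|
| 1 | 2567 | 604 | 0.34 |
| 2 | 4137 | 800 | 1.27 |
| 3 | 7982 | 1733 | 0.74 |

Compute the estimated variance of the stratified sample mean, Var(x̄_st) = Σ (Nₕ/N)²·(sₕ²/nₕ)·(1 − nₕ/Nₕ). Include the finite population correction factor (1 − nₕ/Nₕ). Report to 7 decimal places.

N = 14686. Term for each stratum: Wₕ²sₕ²/nₕ·(1−nₕ/Nₕ).
Var(x̄_st) = 0.0000044716 + 0.0001290483 + 0.0000730769 = 0.0002065967 → 0.0002066.

0.0002066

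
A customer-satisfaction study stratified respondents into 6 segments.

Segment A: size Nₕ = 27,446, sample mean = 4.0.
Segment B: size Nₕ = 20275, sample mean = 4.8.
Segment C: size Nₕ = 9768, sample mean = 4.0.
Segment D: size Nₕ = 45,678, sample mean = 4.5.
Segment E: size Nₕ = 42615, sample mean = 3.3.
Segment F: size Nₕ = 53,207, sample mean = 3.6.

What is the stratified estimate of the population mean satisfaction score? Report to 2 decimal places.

3.94

N = 198989; weights Wₕ = Nₕ/N = (0.1379, 0.1019, 0.0491, 0.2296, 0.2142, 0.2674).
x̄_st = Σ Wₕ·x̄ₕ = 0.1379·4.0 + 0.1019·4.8 + 0.0491·4.0 + 0.2296·4.5 + 0.2142·3.3 + 0.2674·3.6 ≈ 3.9394...
→ 3.94.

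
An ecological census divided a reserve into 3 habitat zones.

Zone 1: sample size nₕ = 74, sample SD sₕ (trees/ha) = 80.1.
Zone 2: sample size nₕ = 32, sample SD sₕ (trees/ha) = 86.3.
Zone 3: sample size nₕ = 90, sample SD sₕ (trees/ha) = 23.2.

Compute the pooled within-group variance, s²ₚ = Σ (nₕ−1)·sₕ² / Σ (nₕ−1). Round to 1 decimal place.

3871.2

1: (74−1)·80.1² = 73·6416.01 = 468368.73
2: (32−1)·86.3² = 31·7447.69 = 230878.39
3: (90−1)·23.2² = 89·538.24 = 47903.36
Numerator = 747150.48; denominator = Σ(nₕ−1) = 193.
s²ₚ = 747150.48/193 = 3871.246... → 3871.2.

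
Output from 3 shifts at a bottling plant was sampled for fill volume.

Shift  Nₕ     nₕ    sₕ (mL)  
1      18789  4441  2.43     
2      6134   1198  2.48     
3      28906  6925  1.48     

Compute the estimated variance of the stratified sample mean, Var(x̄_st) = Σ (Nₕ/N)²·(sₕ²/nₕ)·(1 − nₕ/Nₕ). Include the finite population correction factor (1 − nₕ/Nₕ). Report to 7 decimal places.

N = 53829. Term for each stratum: Wₕ²sₕ²/nₕ·(1−nₕ/Nₕ).
Var(x̄_st) = 0.0001237070 + 0.0000536454 + 0.0000693596 = 0.0002467120 → 0.0002467.

0.0002467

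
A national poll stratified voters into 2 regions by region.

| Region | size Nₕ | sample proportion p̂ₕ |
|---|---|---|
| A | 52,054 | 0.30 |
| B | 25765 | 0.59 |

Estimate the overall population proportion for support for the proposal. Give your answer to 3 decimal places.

Wₕ = Nₕ/N with N = 77819: 0.6689, 0.3311.
p̂_st = 0.6689·0.30 + 0.3311·0.59 ≈ 0.39602... → 0.396.

0.396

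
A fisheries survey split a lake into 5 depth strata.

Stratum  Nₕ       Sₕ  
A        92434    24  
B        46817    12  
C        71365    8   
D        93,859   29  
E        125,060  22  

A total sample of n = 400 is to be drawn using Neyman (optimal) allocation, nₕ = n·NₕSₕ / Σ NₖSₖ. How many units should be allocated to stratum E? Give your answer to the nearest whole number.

A: NₕSₕ = 92434·24 = 2218416
B: NₕSₕ = 46817·12 = 561804
C: NₕSₕ = 71365·8 = 570920
D: NₕSₕ = 93859·29 = 2721911
E: NₕSₕ = 125060·22 = 2751320
Σ NₕSₕ = 8824371.
n_E = 400·2751320/8824371 = 124.715... → 125.

125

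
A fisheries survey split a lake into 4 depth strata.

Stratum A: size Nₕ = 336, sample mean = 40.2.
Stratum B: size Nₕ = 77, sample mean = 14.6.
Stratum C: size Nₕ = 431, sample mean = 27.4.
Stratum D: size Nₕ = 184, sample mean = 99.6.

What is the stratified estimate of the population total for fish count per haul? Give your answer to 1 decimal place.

44767.2

Population total = Σ Nₕ·x̄ₕ (each stratum's size times its mean).
336·40.2 + 77·14.6 + 431·27.4 + 184·99.6 = 13507.2 + 1124.2 + 11809.4 + 18326.4 = 44767.2.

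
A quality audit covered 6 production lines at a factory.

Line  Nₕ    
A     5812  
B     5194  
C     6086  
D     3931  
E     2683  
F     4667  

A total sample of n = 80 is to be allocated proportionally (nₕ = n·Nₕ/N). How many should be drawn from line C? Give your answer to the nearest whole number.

N = 5812 + 5194 + 6086 + 3931 + 2683 + 4667 = 28373.
n_C = 80·6086/28373 = 17.160... → 17.

17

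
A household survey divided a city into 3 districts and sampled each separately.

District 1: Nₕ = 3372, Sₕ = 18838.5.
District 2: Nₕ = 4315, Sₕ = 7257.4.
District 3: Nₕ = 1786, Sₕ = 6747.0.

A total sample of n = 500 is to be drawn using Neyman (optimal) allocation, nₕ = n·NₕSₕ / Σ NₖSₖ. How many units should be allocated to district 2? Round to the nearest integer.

1: NₕSₕ = 3372·18838.5 = 63523422
2: NₕSₕ = 4315·7257.4 = 31315681
3: NₕSₕ = 1786·6747.0 = 12050142
Σ NₕSₕ = 106889245.
n_2 = 500·31315681/106889245 = 146.487... → 146.

146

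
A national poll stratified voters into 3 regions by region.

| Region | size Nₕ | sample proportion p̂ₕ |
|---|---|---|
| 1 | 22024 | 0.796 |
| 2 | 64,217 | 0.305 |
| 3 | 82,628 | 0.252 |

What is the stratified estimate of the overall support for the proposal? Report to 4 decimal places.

N = 22024 + 64217 + 82628 = 168869.
Overall proportion = Σ (Nₕ/N)·p̂ₕ.
Σ Nₕp̂ₕ = 17531.104 + 19586.185 + 20822.256 = 57939.545.
57939.545 / 168869 = 0.343104... → 0.3431.

0.3431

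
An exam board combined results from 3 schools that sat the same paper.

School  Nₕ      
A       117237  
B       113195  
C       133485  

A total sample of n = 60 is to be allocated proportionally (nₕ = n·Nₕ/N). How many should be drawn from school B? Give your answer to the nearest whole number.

Share of school B = 113195/363917 = 0.31105.
Allocate 60 × 0.31105 = 18.663... → 19.

19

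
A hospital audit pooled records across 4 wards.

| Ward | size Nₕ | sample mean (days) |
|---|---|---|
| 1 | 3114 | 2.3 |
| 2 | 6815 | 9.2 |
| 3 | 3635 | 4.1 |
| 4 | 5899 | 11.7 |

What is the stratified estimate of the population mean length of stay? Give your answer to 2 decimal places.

N = 3114 + 6815 + 3635 + 5899 = 19463.
Overall mean = Σ (Nₕ/N)·x̄ₕ — weight by population share, not a simple average.
Σ Nₕx̄ₕ = 3114·2.3 + 6815·9.2 + 3635·4.1 + 5899·11.7 = 7162.2 + 62698 + 14903.5 + 69018.3 = 153782.
Divide by N: 153782 / 19463 = 7.9012... → 7.90.

7.90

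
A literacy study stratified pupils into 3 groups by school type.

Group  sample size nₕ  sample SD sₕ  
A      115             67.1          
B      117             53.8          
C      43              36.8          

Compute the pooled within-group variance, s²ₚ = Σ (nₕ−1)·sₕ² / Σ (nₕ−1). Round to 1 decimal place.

3330.5

A: (115−1)·67.1² = 114·4502.41 = 513274.74
B: (117−1)·53.8² = 116·2894.44 = 335755.04
C: (43−1)·36.8² = 42·1354.24 = 56878.08
Numerator = 905907.86; denominator = Σ(nₕ−1) = 272.
s²ₚ = 905907.86/272 = 3330.544... → 3330.5.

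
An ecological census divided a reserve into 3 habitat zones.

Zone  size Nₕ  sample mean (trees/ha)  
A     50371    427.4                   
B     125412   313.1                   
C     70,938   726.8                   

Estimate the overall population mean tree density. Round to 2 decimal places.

x̄_st = (Σ Nₕx̄ₕ) / (Σ Nₕ) = (50371·427.4 + 125412·313.1 + 70938·726.8) / 246721
= 112352801 / 246721 = 455.3840... → 455.38.

455.38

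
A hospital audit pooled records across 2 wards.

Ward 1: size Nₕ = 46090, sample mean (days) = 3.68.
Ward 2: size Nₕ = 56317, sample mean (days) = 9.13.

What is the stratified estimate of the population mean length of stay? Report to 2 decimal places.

6.68

N = 102407; weights Wₕ = Nₕ/N = (0.4501, 0.5499).
x̄_st = Σ Wₕ·x̄ₕ = 0.4501·3.68 + 0.5499·9.13 ≈ 6.6771...
→ 6.68.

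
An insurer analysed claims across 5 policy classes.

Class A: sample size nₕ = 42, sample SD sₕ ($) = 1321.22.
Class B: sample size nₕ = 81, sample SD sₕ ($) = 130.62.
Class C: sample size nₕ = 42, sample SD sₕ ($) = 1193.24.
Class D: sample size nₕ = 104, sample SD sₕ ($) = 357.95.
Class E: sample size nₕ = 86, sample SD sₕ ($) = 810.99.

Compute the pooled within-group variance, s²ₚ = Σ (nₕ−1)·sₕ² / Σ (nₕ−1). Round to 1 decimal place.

572612.1

Degrees of freedom: 41 + 80 + 41 + 103 + 85 = 350.
Σ(nₕ−1)sₕ² = 41·1745622.2884 + 80·17061.5844 + 41·1423821.6976 + 103·128128.2025 + 85·657704.7801 = 200414241.344.
s²ₚ = 200414241.344 / 350 = 572612.118... → 572612.1.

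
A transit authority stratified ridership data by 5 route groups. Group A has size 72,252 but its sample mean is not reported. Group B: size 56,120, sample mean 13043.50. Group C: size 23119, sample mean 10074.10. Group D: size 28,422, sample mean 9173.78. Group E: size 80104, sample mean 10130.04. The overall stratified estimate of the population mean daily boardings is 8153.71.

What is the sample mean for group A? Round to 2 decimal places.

1148.83

Σ Nₕx̄ₕ = N·μ, so 72252·x̄_A = 260017·8153.71 − (56120·13043.50 + 23119·10074.10 + 28422·9173.78 + 80104·10130.04).
= 2120103213.07 − 2037098237.22 = 83004975.85.
x̄_A = 83004975.85 / 72252 = 1148.8260... → 1148.83.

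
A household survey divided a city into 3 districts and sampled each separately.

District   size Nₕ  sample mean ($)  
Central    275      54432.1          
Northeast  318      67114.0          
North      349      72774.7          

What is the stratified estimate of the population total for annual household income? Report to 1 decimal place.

Estimate total by summing Nₕ·x̄ₕ over strata.
275·54432.1 + 318·67114.0 + 349·72774.7 = 14968827.5 + 21342252 + 25398370.3 = 61709449.8.

61709449.8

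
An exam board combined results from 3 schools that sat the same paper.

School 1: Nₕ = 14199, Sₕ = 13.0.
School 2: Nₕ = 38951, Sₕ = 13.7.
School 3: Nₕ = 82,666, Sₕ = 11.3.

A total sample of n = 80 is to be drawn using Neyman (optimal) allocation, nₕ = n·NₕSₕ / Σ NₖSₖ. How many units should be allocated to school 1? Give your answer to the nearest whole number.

1: NₕSₕ = 14199·13.0 = 184587
2: NₕSₕ = 38951·13.7 = 533628.7
3: NₕSₕ = 82666·11.3 = 934125.8
Σ NₕSₕ = 1652341.5.
n_1 = 80·184587/1652341.5 = 8.937... → 9.

9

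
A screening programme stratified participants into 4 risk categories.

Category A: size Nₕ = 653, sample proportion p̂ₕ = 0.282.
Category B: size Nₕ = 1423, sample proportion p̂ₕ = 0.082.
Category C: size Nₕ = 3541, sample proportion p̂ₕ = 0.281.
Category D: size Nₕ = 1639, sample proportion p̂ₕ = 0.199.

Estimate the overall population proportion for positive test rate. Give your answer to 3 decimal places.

0.224

N = 653 + 1423 + 3541 + 1639 = 7256.
Overall proportion = Σ (Nₕ/N)·p̂ₕ.
Σ Nₕp̂ₕ = 184.146 + 116.686 + 995.021 + 326.161 = 1622.014.
1622.014 / 7256 = 0.22354... → 0.224.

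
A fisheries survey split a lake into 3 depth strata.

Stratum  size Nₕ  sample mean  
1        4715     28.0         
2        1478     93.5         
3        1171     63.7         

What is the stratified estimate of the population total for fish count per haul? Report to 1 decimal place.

1: 4715·28.0 = 132020
2: 1478·93.5 = 138193
3: 1171·63.7 = 74592.7
τ̂ = Σ Nₕx̄ₕ = 344805.7.

344805.7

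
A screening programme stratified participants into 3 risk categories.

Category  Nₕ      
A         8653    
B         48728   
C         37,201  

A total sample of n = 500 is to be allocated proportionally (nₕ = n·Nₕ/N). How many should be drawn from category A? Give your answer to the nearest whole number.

Share of category A = 8653/94582 = 0.09149.
Allocate 500 × 0.09149 = 45.743... → 46.

46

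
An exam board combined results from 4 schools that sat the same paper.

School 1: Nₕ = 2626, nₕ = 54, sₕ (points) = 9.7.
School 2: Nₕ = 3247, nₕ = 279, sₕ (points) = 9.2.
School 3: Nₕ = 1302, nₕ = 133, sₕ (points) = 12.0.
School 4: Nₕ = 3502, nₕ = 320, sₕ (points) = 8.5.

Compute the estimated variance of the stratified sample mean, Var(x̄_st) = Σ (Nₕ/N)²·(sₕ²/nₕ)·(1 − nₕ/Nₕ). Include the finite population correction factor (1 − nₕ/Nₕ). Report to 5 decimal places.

N = 10677; Wₕ = Nₕ/N.
school 1: (2626/10677)²·9.7²/54·(1 − 54/2626) = 0.10323261
school 2: (3247/10677)²·9.2²/279·(1 − 279/3247) = 0.02564597
school 3: (1302/10677)²·12.0²/133·(1 − 133/1302) = 0.01445566
school 4: (3502/10677)²·8.5²/320·(1 − 320/3502) = 0.02207017
Sum = 0.16540441 → 0.16540.

0.16540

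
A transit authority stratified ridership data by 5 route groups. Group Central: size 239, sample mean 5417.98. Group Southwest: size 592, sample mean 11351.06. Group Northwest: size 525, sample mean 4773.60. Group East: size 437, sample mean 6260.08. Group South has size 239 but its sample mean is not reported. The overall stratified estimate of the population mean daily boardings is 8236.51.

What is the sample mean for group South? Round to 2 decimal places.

14560.96

Σ Nₕx̄ₕ = N·μ, so 239·x̄_South = 2032·8236.51 − (239·5417.98 + 592·11351.06 + 525·4773.60 + 437·6260.08).
= 16736588.32 − 13256519.7 = 3480068.62.
x̄_South = 3480068.62 / 239 = 14560.9566... → 14560.96.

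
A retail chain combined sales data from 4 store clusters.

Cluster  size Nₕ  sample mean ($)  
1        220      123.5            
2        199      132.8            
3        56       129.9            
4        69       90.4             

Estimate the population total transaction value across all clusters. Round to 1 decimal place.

67109.2

1: 220·123.5 = 27170
2: 199·132.8 = 26427.2
3: 56·129.9 = 7274.4
4: 69·90.4 = 6237.6
τ̂ = Σ Nₕx̄ₕ = 67109.2.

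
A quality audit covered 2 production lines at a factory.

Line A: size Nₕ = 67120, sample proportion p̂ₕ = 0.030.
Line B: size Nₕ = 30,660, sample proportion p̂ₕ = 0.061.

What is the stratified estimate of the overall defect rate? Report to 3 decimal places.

0.040

N = 67120 + 30660 = 97780.
Overall proportion = Σ (Nₕ/N)·p̂ₕ.
Σ Nₕp̂ₕ = 2013.6 + 1870.26 = 3883.86.
3883.86 / 97780 = 0.03972... → 0.040.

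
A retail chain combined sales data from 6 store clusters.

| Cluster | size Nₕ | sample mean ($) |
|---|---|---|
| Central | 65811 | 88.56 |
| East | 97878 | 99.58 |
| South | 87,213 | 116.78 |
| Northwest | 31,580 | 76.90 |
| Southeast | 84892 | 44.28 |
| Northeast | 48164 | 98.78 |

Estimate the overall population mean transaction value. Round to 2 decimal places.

88.33

x̄_st = (Σ Nₕx̄ₕ) / (Σ Nₕ) = (65811·88.56 + 97878·99.58 + 87213·116.78 + 31580·76.90 + 84892·44.28 + 48164·98.78) / 415538
= 36704807.22 / 415538 = 88.3308... → 88.33.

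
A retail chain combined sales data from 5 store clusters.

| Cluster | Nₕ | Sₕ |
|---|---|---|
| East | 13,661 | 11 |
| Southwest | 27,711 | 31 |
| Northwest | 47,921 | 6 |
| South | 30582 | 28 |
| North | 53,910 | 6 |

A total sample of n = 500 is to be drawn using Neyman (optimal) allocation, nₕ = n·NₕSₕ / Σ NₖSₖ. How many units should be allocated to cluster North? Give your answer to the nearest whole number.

65

Σ NₕSₕ = 13661·11 + 27711·31 + 47921·6 + 30582·28 + 53910·6 = 2476594.
Share for North: 323460/2476594 = 0.13061.
n_North = 500 × 0.13061 = 65.303... → 65.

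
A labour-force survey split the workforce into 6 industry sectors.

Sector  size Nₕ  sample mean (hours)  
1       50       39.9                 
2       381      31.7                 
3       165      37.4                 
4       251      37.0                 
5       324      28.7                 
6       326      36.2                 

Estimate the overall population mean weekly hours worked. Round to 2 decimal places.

x̄_st = (Σ Nₕx̄ₕ) / (Σ Nₕ) = (50·39.9 + 381·31.7 + 165·37.4 + 251·37.0 + 324·28.7 + 326·36.2) / 1497
= 50630.7 / 1497 = 33.8214... → 33.82.

33.82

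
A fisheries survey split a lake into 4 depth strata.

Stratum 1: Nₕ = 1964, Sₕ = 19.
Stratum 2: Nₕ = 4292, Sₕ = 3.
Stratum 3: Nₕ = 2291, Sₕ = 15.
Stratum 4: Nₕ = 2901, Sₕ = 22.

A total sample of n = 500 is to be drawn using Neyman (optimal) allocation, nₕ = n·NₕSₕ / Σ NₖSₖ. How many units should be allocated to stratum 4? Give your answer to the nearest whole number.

Σ NₕSₕ = 1964·19 + 4292·3 + 2291·15 + 2901·22 = 148379.
Share for 4: 63822/148379 = 0.43013.
n_4 = 500 × 0.43013 = 215.064... → 215.

215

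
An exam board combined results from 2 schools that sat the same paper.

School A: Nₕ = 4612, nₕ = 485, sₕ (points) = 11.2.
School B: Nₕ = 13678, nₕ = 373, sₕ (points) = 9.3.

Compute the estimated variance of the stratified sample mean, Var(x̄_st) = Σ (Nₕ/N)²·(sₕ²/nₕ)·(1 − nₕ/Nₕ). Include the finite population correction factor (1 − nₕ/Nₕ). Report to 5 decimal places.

N = 18290; Wₕ = Nₕ/N.
school A: (4612/18290)²·11.2²/485·(1 − 485/4612) = 0.01471603
school B: (13678/18290)²·9.3²/373·(1 − 373/13678) = 0.12614416
Sum = 0.14086019 → 0.14086.

0.14086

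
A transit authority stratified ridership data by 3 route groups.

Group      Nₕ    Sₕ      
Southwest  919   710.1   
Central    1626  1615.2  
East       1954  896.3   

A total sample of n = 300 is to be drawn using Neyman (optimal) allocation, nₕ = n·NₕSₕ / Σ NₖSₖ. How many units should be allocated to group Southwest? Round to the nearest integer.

Southwest: NₕSₕ = 919·710.1 = 652581.9
Central: NₕSₕ = 1626·1615.2 = 2626315.2
East: NₕSₕ = 1954·896.3 = 1751370.2
Σ NₕSₕ = 5030267.3.
n_Southwest = 300·652581.9/5030267.3 = 38.919... → 39.

39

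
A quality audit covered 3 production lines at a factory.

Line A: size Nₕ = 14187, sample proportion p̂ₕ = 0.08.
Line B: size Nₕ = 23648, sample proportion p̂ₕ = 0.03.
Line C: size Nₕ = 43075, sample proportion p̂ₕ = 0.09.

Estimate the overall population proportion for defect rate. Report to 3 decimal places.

0.071

Wₕ = Nₕ/N with N = 80910: 0.1753, 0.2923, 0.5324.
p̂_st = 0.1753·0.08 + 0.2923·0.03 + 0.5324·0.09 ≈ 0.07071... → 0.071.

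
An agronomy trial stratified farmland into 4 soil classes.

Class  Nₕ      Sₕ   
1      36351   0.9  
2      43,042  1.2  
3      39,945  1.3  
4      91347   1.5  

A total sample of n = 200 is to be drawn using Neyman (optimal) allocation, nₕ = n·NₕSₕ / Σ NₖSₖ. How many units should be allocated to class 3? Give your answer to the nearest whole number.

Σ NₕSₕ = 36351·0.9 + 43042·1.2 + 39945·1.3 + 91347·1.5 = 273315.3.
Share for 3: 51928.5/273315.3 = 0.18999.
n_3 = 200 × 0.18999 = 37.999... → 38.

38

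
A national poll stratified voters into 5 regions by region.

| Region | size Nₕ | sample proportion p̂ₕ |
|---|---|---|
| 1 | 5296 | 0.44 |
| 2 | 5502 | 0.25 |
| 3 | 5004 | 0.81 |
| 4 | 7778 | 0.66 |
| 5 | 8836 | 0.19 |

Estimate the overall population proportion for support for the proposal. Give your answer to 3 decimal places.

N = 5296 + 5502 + 5004 + 7778 + 8836 = 32416.
Overall proportion = Σ (Nₕ/N)·p̂ₕ.
Σ Nₕp̂ₕ = 2330.24 + 1375.5 + 4053.24 + 5133.48 + 1678.84 = 14571.3.
14571.3 / 32416 = 0.44951... → 0.450.

0.450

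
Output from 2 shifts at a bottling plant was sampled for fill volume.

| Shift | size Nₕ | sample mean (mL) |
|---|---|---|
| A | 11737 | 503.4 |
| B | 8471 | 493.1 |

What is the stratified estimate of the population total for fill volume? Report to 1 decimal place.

Estimate total by summing Nₕ·x̄ₕ over strata.
11737·503.4 + 8471·493.1 = 5908405.8 + 4177050.1 = 10085455.9.

10085455.9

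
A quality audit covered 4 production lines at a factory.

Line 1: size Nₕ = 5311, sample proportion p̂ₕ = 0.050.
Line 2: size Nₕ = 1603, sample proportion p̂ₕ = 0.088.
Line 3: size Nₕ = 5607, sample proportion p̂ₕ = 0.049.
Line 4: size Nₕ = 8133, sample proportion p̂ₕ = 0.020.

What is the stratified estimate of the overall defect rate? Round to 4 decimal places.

Wₕ = Nₕ/N with N = 20654: 0.2571, 0.0776, 0.2715, 0.3938.
p̂_st = 0.2571·0.050 + 0.0776·0.088 + 0.2715·0.049 + 0.3938·0.020 ≈ 0.040865... → 0.0409.

0.0409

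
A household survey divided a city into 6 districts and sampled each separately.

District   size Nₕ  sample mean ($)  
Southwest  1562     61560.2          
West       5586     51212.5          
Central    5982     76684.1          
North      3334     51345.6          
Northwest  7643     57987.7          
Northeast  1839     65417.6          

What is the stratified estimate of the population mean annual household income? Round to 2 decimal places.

x̄_st = (Σ Nₕx̄ₕ) / (Σ Nₕ) = (1562·61560.2 + 5586·51212.5 + 5982·76684.1 + 3334·51345.6 + 7643·57987.7 + 1839·65417.6) / 25946
= 1575643531.5 / 25946 = 60727.8013... → 60727.80.

60727.80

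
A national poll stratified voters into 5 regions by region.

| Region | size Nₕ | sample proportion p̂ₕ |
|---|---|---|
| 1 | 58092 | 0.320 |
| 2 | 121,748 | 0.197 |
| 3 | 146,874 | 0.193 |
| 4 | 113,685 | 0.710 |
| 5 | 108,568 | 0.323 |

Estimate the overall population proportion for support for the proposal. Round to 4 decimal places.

0.3401

N = 58092 + 121748 + 146874 + 113685 + 108568 = 548967.
Overall proportion = Σ (Nₕ/N)·p̂ₕ.
Σ Nₕp̂ₕ = 18589.44 + 23984.356 + 28346.682 + 80716.35 + 35067.464 = 186704.292.
186704.292 / 548967 = 0.340101... → 0.3401.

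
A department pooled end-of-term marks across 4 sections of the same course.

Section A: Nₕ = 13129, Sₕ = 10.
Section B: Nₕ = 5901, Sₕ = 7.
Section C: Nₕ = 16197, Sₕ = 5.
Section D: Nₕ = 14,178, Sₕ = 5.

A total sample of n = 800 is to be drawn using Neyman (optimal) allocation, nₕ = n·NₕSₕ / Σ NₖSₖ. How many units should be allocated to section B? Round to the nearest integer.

102

A: NₕSₕ = 13129·10 = 131290
B: NₕSₕ = 5901·7 = 41307
C: NₕSₕ = 16197·5 = 80985
D: NₕSₕ = 14178·5 = 70890
Σ NₕSₕ = 324472.
n_B = 800·41307/324472 = 101.844... → 102.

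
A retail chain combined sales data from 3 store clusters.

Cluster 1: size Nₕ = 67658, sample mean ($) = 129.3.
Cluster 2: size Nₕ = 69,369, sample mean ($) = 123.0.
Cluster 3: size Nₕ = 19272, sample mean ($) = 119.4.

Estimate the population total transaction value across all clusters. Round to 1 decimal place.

Population total = Σ Nₕ·x̄ₕ (each stratum's size times its mean).
67658·129.3 + 69369·123.0 + 19272·119.4 = 8748179.4 + 8532387 + 2301076.8 = 19581643.2.

19581643.2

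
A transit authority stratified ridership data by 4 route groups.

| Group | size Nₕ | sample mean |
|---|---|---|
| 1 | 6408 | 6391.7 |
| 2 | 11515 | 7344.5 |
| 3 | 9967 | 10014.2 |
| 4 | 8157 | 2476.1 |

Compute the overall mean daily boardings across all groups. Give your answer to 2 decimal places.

6811.64

x̄_st = (Σ Nₕx̄ₕ) / (Σ Nₕ) = (6408·6391.7 + 11515·7344.5 + 9967·10014.2 + 8157·2476.1) / 36047
= 245539010.2 / 36047 = 6811.6351... → 6811.64.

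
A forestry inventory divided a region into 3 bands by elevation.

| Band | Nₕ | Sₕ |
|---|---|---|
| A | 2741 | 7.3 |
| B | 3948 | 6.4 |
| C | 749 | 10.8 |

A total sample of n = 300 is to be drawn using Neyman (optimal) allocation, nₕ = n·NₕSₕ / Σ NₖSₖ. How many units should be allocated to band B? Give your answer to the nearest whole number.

Σ NₕSₕ = 2741·7.3 + 3948·6.4 + 749·10.8 = 53365.7.
Share for B: 25267.2/53365.7 = 0.47347.
n_B = 300 × 0.47347 = 142.042... → 142.

142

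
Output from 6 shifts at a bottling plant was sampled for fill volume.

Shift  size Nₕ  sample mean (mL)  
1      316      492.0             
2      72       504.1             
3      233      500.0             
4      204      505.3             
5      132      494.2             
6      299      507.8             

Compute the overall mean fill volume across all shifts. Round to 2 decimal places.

500.33

N = 1256; weights Wₕ = Nₕ/N = (0.2516, 0.0573, 0.1855, 0.1624, 0.1051, 0.2381).
x̄_st = Σ Wₕ·x̄ₕ = 0.2516·492.0 + 0.0573·504.1 + 0.1855·500.0 + 0.1624·505.3 + 0.1051·494.2 + 0.2381·507.8 ≈ 500.3304...
→ 500.33.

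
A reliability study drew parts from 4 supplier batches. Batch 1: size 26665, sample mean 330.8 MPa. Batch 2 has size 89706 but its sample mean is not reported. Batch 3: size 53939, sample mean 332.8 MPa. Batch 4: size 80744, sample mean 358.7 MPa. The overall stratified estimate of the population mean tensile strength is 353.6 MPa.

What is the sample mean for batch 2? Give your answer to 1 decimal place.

Σ Nₕx̄ₕ = N·μ, so 89706·x̄_2 = 251054·353.6 − (26665·330.8 + 53939·332.8 + 80744·358.7).
= 88772694.4 − 55734554 = 33038140.4.
x̄_2 = 33038140.4 / 89706 = 368.294... → 368.3.

368.3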